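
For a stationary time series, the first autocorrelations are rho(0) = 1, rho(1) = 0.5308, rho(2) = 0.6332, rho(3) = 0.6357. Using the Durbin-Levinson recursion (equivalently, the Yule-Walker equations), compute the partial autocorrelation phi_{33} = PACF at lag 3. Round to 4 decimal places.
\phi_{33} = 0.3740

The PACF at lag k is phi_{kk}, the last component of the solution
to the Yule-Walker system G_k phi = r_k where
  (G_k)_{ij} = rho(|i - j|), (r_k)_i = rho(i), i,j = 1..k.
Equivalently, Durbin-Levinson gives phi_{kk} iteratively:
  phi_{11} = rho(1)
  phi_{kk} = [rho(k) - sum_{j=1..k-1} phi_{k-1,j} rho(k-j)]
            / [1 - sum_{j=1..k-1} phi_{k-1,j} rho(j)],
  phi_{k,j} = phi_{k-1,j} - phi_{kk} phi_{k-1,k-j},  j = 1..k-1.
Step k = 1:
  phi_11 = rho(1) = 0.5308.
Step k = 2:
  phi_22 = [rho(2) - phi_11 rho(1)] / [1 - phi_11 rho(1)] = [0.6332 - (0.5308)(0.5308)] / [1 - (0.5308)(0.5308)]
         = 0.35145136 / 0.71825136 = 0.489315.
  Update: phi_21 = phi_11 - phi_22 phi_11 = 0.5308 - (0.489315)(0.5308) = 0.271071.
Step k = 3:
  phi_33 = [rho(3) - phi_21 rho(2) - phi_22 rho(1)] / [1 - phi_21 rho(1) - phi_22 rho(2)]
    numerator   = 0.6357 - (0.271071)(0.6332) - (0.489315)(0.5308) = 0.20432901
    denominator = 1 - (0.271071)(0.5308) - (0.489315)(0.6332) = 0.54628084
  phi_33 = 0.20432901 / 0.54628084 = 0.374.
Therefore phi_{33} = 0.3740.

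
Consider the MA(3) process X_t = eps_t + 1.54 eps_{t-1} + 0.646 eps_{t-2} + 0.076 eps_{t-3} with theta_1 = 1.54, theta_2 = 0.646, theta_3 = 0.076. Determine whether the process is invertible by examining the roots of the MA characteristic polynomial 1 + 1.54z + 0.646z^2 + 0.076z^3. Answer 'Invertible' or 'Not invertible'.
\text{Invertible}

The MA(q) characteristic polynomial is P(z) = 1 + 1.54z + 0.646z^2 + 0.076z^3.
Invertibility requires all roots to lie outside the unit circle, i.e. |z| > 1 for every root.
Degree 3: look for a simple real root z0 first, then factor out (1 - z/z0) and solve the remaining quadratic.
Testing z0 = -2.5: P(-2.5) = 1 + (1.54)(-2.5) + (0.646)(-2.5)^2 + (0.076)(-2.5)^3
  = 1 + (-3.85) + (4.0375) + (-1.1875) = 0.  So z_0 = -2.5 is a root, |z_0| = 2.5.
Divide out the factor (1 + 0.4 z) = (1 - z/z0) (since 1/z0 = -0.4):
  P(z) = (1 + 0.4 z)(1 + (1.14) z + (0.19) z^2)
  [check: z-coef 1.14 - (-0.4) = 1.54; z^2-coef 0.19 - (-0.4)(1.14) = 0.646; z^3-coef -(-0.4)(0.19) = 0.076.]
Remaining roots from the quadratic factor 1 + (1.14) z + (0.19) z^2:
  Set 1 + (1.14) z + (0.19) z^2 = 0, i.e. a z^2 + b z + c = 0 with a = 0.19, b = 1.14, c = 1.
  Discriminant D = b^2 - 4ac = (1.14)^2 - 4*(0.19)*1 = 1.2996 - (0.76) = 0.5396.
  D >= 0, so the roots are real: z = (-b +/- sqrt(D)) / (2a) = (-1.14 +/- 0.734575) / (0.38).
    z_1 = (-1.14 + 0.734575) / (0.38) = -1.0669,   |z_1| = 1.0669.
    z_2 = (-1.14 - 0.734575) / (0.38) = -4.9331,   |z_2| = 4.9331.
Moduli of all roots: 2.5000, 1.0669, 4.9331.
All moduli strictly greater than 1? Yes.
Verdict: Invertible.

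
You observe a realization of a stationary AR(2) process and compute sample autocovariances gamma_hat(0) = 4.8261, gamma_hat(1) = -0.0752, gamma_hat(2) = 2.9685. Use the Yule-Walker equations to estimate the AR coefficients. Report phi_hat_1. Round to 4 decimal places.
\hat\phi_{1} = -0.0060

The Yule-Walker equations for an AR(p) process read, in matrix form,
  Gamma_p phi = r_p,   with   (Gamma_p)_{ij} = gamma(|i - j|),
                       (r_p)_i = gamma(i),   i,j = 1..p.
Substitute the sample gammas (Toeplitz matrix and right-hand side of size 2):
  Gamma_p = [[4.8261, -0.0752], [-0.0752, 4.8261]]
  r_p     = [-0.0752, 2.9685]
Written out:
  4.8261 phi_1 - 0.0752 phi_2 = -0.0752
  -0.0752 phi_1 + 4.8261 phi_2 = 2.9685
Solve by Cramer's rule:
  det = gamma(0)^2 - gamma(1)^2 = (4.8261)^2 - (-0.0752)^2 = 23.29124121 - 0.00565504 = 23.28558617
  phi_hat_1 = [gamma(1) gamma(0) - gamma(1) gamma(2)] / det = [(-0.0752)(4.8261) - (-0.0752)(2.9685)] / 23.28558617 = -0.13969152 / 23.28558617 = -0.006
  phi_hat_2 = [gamma(0) gamma(2) - gamma(1)^2] / det = [(4.8261)(2.9685) - (-0.0752)^2] / 23.28558617 = 14.32062281 / 23.28558617 = 0.615
So phi_hat = [-0.0060, 0.6150].
Therefore phi_hat_1 = -0.0060.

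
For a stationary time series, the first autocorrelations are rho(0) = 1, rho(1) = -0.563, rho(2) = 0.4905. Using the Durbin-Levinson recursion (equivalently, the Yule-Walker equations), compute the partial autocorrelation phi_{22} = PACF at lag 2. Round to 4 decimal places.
\phi_{22} = 0.2541

The PACF at lag k is phi_{kk}, the last component of the solution
to the Yule-Walker system G_k phi = r_k where
  (G_k)_{ij} = rho(|i - j|), (r_k)_i = rho(i), i,j = 1..k.
Equivalently, Durbin-Levinson gives phi_{kk} iteratively:
  phi_{11} = rho(1)
  phi_{kk} = [rho(k) - sum_{j=1..k-1} phi_{k-1,j} rho(k-j)]
            / [1 - sum_{j=1..k-1} phi_{k-1,j} rho(j)],
  phi_{k,j} = phi_{k-1,j} - phi_{kk} phi_{k-1,k-j},  j = 1..k-1.
Step k = 1:
  phi_11 = rho(1) = -0.563.
Step k = 2:
  phi_22 = [rho(2) - phi_11 rho(1)] / [1 - phi_11 rho(1)] = [0.4905 - (-0.563)(-0.563)] / [1 - (-0.563)(-0.563)]
         = 0.173531 / 0.683031 = 0.2541.
Therefore phi_{22} = 0.2541.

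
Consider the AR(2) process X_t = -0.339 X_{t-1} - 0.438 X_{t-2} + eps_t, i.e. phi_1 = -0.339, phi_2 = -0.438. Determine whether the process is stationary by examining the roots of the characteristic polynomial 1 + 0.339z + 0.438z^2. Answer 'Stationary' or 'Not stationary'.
\text{Stationary}

The AR(p) characteristic polynomial is P(z) = 1 + 0.339z + 0.438z^2.
Stationarity requires all roots to lie outside the unit circle, i.e. |z| > 1 for every root.
Set 1 + (0.339) z + (0.438) z^2 = 0, i.e. a z^2 + b z + c = 0 with a = 0.438, b = 0.339, c = 1.
Discriminant D = b^2 - 4ac = (0.339)^2 - 4*(0.438)*1 = 0.114921 - (1.752) = -1.637079.
D < 0, so the roots are the complex-conjugate pair z = (-b +/- i sqrt(-D)) / (2a) = -0.387 +/- 1.4606i.
For a conjugate pair |z|^2 = z * conj(z) = (product of roots) = c/a = 1/(0.438) = 2.283105, so |z| = sqrt(2.283105) = 1.511 for both roots.
Moduli of all roots: 1.5110, 1.5110.
All moduli strictly greater than 1? Yes.
Verdict: Stationary.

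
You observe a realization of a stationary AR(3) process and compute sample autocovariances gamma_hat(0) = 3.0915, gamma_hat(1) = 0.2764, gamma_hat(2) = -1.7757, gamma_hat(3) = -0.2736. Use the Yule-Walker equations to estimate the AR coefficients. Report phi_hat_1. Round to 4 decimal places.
\hat\phi_{1} = 0.1830

The Yule-Walker equations for an AR(p) process read, in matrix form,
  Gamma_p phi = r_p,   with   (Gamma_p)_{ij} = gamma(|i - j|),
                       (r_p)_i = gamma(i),   i,j = 1..p.
Substitute the sample gammas (Toeplitz matrix and right-hand side of size 3):
  Gamma_p = [[3.0915, 0.2764, -1.7757], [0.2764, 3.0915, 0.2764], [-1.7757, 0.2764, 3.0915]]
  r_p     = [0.2764, -1.7757, -0.2736]
Written out (R1..R3):
  (R1) 3.0915 phi_1 + 0.2764 phi_2 - 1.7757 phi_3 = 0.2764
  (R2) 0.2764 phi_1 + 3.0915 phi_2 + 0.2764 phi_3 = -1.7757
  (R3) -1.7757 phi_1 + 0.2764 phi_2 + 3.0915 phi_3 = -0.2736
Gaussian elimination:
  R2 <- R2 - (0.2764/3.0915) R1 = R2 - (0.089406) R1:  3.066788 phi_2 + 0.435159 phi_3 = -1.800412
  R3 <- R3 - (-1.7757/3.0915) R1 = R3 - (-0.574381) R1:  0.435159 phi_2 + 2.071571 phi_3 = -0.114841
  R3 <- R3 - (0.435159/3.066788) R2 = R3 - (0.141894) R2:  2.009825 phi_3 = 0.140627
Back-substitution:
  phi_hat_3 = 0.140627 / 2.009825 = 0.06997
  phi_hat_2 = (-1.800412 - (0.435159)(0.06997)) / 3.066788 = -0.596996
  phi_hat_1 = (0.2764 - (0.2764)(-0.596996) - (-1.7757)(0.06997)) / 3.0915 = 0.182971
So phi_hat = [0.1830, -0.5970, 0.0700].
Therefore phi_hat_1 = 0.1830.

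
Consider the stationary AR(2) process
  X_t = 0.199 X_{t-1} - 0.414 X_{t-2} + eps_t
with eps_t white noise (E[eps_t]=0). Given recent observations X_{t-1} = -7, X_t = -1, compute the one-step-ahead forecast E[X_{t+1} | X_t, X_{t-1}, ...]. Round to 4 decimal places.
E[X_{t+1} \mid \mathcal F_t] = 2.6990

For an AR(p) model X_t = c + sum_i phi_i X_{t-i} + eps_t, the
one-step-ahead conditional mean is
  E[X_{t+1} | X_t, ...] = c + sum_i phi_i X_{t+1-i}.
Substitute known values:
  E[X_{t+1} | ...] = (0.199) * (-1) + (-0.414) * (-7)
                   = 2.6990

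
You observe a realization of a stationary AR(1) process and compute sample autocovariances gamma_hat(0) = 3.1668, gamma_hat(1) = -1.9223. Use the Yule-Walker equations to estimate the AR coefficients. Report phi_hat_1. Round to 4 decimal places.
\hat\phi_{1} = -0.6070

The Yule-Walker equations for an AR(p) process read, in matrix form,
  Gamma_p phi = r_p,   with   (Gamma_p)_{ij} = gamma(|i - j|),
                       (r_p)_i = gamma(i),   i,j = 1..p.
Substitute the sample gammas (Toeplitz matrix and right-hand side of size 1):
  Gamma_p = [[3.1668]]
  r_p     = [-1.9223]
With p = 1 this is the single equation gamma(0) phi_1 = gamma(1):
  phi_hat_1 = gamma(1) / gamma(0) = -1.9223 / 3.1668 = -0.6070.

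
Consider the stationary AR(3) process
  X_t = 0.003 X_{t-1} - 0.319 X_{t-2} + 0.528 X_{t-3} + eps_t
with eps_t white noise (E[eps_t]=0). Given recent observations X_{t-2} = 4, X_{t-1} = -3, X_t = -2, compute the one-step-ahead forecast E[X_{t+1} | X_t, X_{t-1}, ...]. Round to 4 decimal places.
E[X_{t+1} \mid \mathcal F_t] = 3.0630

For an AR(p) model X_t = c + sum_i phi_i X_{t-i} + eps_t, the
one-step-ahead conditional mean is
  E[X_{t+1} | X_t, ...] = c + sum_i phi_i X_{t+1-i}.
Substitute known values:
  E[X_{t+1} | ...] = (0.003) * (-2) + (-0.319) * (-3) + (0.528) * (4)
                   = 3.0630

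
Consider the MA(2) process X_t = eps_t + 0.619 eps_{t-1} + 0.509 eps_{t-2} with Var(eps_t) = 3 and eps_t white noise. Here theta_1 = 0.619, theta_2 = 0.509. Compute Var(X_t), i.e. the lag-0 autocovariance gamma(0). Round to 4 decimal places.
\gamma(0) = 4.9267

For an MA(q) process X_t = eps_t + sum_i theta_i eps_{t-i} with
Var(eps_t) = sigma^2, the variance is
  gamma(0) = sigma^2 * (1 + sum_i theta_i^2).
  sum_i theta_i^2 = (0.619)^2 + (0.509)^2 = 0.383161 + 0.259081 = 0.642242.
  gamma(0) = 3 * (1 + 0.642242) = 3 * 1.642242 = 4.926726, which rounds to 4.9267.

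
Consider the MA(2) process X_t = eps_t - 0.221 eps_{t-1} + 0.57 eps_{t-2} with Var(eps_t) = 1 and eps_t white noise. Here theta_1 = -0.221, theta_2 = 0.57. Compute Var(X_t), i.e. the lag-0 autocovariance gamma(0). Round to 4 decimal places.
\gamma(0) = 1.3737

For an MA(q) process X_t = eps_t + sum_i theta_i eps_{t-i} with
Var(eps_t) = sigma^2, the variance is
  gamma(0) = sigma^2 * (1 + sum_i theta_i^2).
  sum_i theta_i^2 = (-0.221)^2 + (0.57)^2 = 0.048841 + 0.3249 = 0.373741.
  gamma(0) = 1 * (1 + 0.373741) = 1 * 1.373741 = 1.373741, which rounds to 1.3737.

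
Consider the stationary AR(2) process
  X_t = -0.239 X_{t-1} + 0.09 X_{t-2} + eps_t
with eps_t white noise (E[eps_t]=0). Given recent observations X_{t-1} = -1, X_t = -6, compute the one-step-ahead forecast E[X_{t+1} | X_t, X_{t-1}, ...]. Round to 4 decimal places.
E[X_{t+1} \mid \mathcal F_t] = 1.3440

For an AR(p) model X_t = c + sum_i phi_i X_{t-i} + eps_t, the
one-step-ahead conditional mean is
  E[X_{t+1} | X_t, ...] = c + sum_i phi_i X_{t+1-i}.
Substitute known values:
  E[X_{t+1} | ...] = (-0.239) * (-6) + (0.09) * (-1)
                   = 1.3440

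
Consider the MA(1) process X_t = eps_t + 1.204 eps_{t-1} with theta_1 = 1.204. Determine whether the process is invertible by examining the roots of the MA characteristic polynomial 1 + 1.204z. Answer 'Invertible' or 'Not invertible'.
\text{Not invertible}

The MA(q) characteristic polynomial is P(z) = 1 + 1.204z.
Invertibility requires all roots to lie outside the unit circle, i.e. |z| > 1 for every root.
This is linear in z: 1 + (1.204) z = 0  =>  z = -1/(1.204) = -0.830565,  |z| = 0.830565.
Moduli of all roots: 0.8306.
All moduli strictly greater than 1? No.
Verdict: Not invertible.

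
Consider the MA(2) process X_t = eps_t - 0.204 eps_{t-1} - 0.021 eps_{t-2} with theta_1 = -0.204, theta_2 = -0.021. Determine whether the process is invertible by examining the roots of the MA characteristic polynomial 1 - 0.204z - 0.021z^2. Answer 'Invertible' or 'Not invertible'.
\text{Invertible}

The MA(q) characteristic polynomial is P(z) = 1 - 0.204z - 0.021z^2.
Invertibility requires all roots to lie outside the unit circle, i.e. |z| > 1 for every root.
Set 1 + (-0.204) z + (-0.021) z^2 = 0, i.e. a z^2 + b z + c = 0 with a = -0.021, b = -0.204, c = 1.
Discriminant D = b^2 - 4ac = (-0.204)^2 - 4*(-0.021)*1 = 0.041616 - (-0.084) = 0.125616.
D >= 0, so the roots are real: z = (-b +/- sqrt(D)) / (2a) = (0.204 +/- 0.354423) / (-0.042).
  z_1 = (0.204 + 0.354423) / (-0.042) = -13.2958,   |z_1| = 13.2958.
  z_2 = (0.204 - 0.354423) / (-0.042) = 3.5815,   |z_2| = 3.5815.
Moduli of all roots: 13.2958, 3.5815.
All moduli strictly greater than 1? Yes.
Verdict: Invertible.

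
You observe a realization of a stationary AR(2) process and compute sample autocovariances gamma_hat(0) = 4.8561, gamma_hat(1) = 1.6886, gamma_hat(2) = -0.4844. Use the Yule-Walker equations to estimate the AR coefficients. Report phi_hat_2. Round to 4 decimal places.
\hat\phi_{2} = -0.2510

The Yule-Walker equations for an AR(p) process read, in matrix form,
  Gamma_p phi = r_p,   with   (Gamma_p)_{ij} = gamma(|i - j|),
                       (r_p)_i = gamma(i),   i,j = 1..p.
Substitute the sample gammas (Toeplitz matrix and right-hand side of size 2):
  Gamma_p = [[4.8561, 1.6886], [1.6886, 4.8561]]
  r_p     = [1.6886, -0.4844]
Written out:
  4.8561 phi_1 + 1.6886 phi_2 = 1.6886
  1.6886 phi_1 + 4.8561 phi_2 = -0.4844
Solve by Cramer's rule:
  det = gamma(0)^2 - gamma(1)^2 = (4.8561)^2 - (1.6886)^2 = 23.58170721 - 2.85136996 = 20.73033725
  phi_hat_1 = [gamma(1) gamma(0) - gamma(1) gamma(2)] / det = [(1.6886)(4.8561) - (1.6886)(-0.4844)] / 20.73033725 = 9.0179683 / 20.73033725 = 0.435
  phi_hat_2 = [gamma(0) gamma(2) - gamma(1)^2] / det = [(4.8561)(-0.4844) - (1.6886)^2] / 20.73033725 = -5.2036648 / 20.73033725 = -0.251
So phi_hat = [0.4350, -0.2510].
Therefore phi_hat_2 = -0.2510.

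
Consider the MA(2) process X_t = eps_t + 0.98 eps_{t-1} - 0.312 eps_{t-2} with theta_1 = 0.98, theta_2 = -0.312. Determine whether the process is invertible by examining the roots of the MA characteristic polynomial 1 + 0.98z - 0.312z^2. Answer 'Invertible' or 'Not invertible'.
\text{Not invertible}

The MA(q) characteristic polynomial is P(z) = 1 + 0.98z - 0.312z^2.
Invertibility requires all roots to lie outside the unit circle, i.e. |z| > 1 for every root.
Set 1 + (0.98) z + (-0.312) z^2 = 0, i.e. a z^2 + b z + c = 0 with a = -0.312, b = 0.98, c = 1.
Discriminant D = b^2 - 4ac = (0.98)^2 - 4*(-0.312)*1 = 0.9604 - (-1.248) = 2.2084.
D >= 0, so the roots are real: z = (-b +/- sqrt(D)) / (2a) = (-0.98 +/- 1.486069) / (-0.624).
  z_1 = (-0.98 + 1.486069) / (-0.624) = -0.811,   |z_1| = 0.811.
  z_2 = (-0.98 - 1.486069) / (-0.624) = 3.952,   |z_2| = 3.952.
Moduli of all roots: 0.8110, 3.9520.
All moduli strictly greater than 1? No.
Verdict: Not invertible.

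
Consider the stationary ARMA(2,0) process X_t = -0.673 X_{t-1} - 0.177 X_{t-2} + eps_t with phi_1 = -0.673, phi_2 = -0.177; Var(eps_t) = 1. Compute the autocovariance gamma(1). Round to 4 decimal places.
\gamma(1) = -0.8770

Multiply the model equation by X_{t-k} and take expectations. With theta_0 = psi_0 = 1 and psi_j the MA(infinity) weights, this gives
  gamma(k) - sum_i phi_i gamma(k-i) = c_k,
  c_k = sigma^2 * sum_{j=k..q} theta_j psi_{j-k}   (c_k = 0 for k > q),
using gamma(-m) = gamma(m).
Pure AR (q = 0): c_0 = sigma^2 = 1, c_k = 0 for k >= 1.
Equations for k = 0, 1, 2 (AR order 2, c_2 = 0):
  (E0) gamma(0) = phi_1 gamma(1) + phi_2 gamma(2) + c_0
  (E1) gamma(1) = phi_1 gamma(0) + phi_2 gamma(1) + c_1
  (E2) gamma(2) = phi_1 gamma(1) + phi_2 gamma(0)
From (E1): gamma(1) = A gamma(0) + B with
  A = phi_1 / (1 - phi_2) = -0.673 / 1.177 = -0.571793,   B = c_1 / (1 - phi_2) = 0 / 1.177 = 0.
Insert (E2) into (E0): gamma(0) (1 - phi_2^2) = phi_1 (1 + phi_2) gamma(1) + c_0.
  phi_1 (1 + phi_2) = (-0.673)(0.823) = -0.553879,   1 - phi_2^2 = 0.968671.
Replace gamma(1) by A gamma(0) + B and collect gamma(0):
  gamma(0) [0.968671 - (-0.553879)(-0.571793)] = c_0 = 1
  gamma(0) * 0.651967 = 1
  gamma(0) = 1 / 0.651967 = 1.53382.
  gamma(1) = A gamma(0) = (-0.571793)(1.53382) = -0.877027.
Therefore gamma(1) = -0.8770 (to 4 decimal places).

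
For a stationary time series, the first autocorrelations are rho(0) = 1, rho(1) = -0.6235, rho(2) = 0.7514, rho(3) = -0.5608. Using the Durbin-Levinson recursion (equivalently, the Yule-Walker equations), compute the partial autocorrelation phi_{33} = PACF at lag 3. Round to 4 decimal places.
\phi_{33} = -0.0009

The PACF at lag k is phi_{kk}, the last component of the solution
to the Yule-Walker system G_k phi = r_k where
  (G_k)_{ij} = rho(|i - j|), (r_k)_i = rho(i), i,j = 1..k.
Equivalently, Durbin-Levinson gives phi_{kk} iteratively:
  phi_{11} = rho(1)
  phi_{kk} = [rho(k) - sum_{j=1..k-1} phi_{k-1,j} rho(k-j)]
            / [1 - sum_{j=1..k-1} phi_{k-1,j} rho(j)],
  phi_{k,j} = phi_{k-1,j} - phi_{kk} phi_{k-1,k-j},  j = 1..k-1.
Step k = 1:
  phi_11 = rho(1) = -0.6235.
Step k = 2:
  phi_22 = [rho(2) - phi_11 rho(1)] / [1 - phi_11 rho(1)] = [0.7514 - (-0.6235)(-0.6235)] / [1 - (-0.6235)(-0.6235)]
         = 0.36264775 / 0.61124775 = 0.593291.
  Update: phi_21 = phi_11 - phi_22 phi_11 = -0.6235 - (0.593291)(-0.6235) = -0.253583.
Step k = 3:
  phi_33 = [rho(3) - phi_21 rho(2) - phi_22 rho(1)] / [1 - phi_21 rho(1) - phi_22 rho(2)]
    numerator   = -0.5608 - (-0.253583)(0.7514) - (0.593291)(-0.6235) = -0.00034076
    denominator = 1 - (-0.253583)(-0.6235) - (0.593291)(0.7514) = 0.39609213
  phi_33 = -0.00034076 / 0.39609213 = -0.0009.
Therefore phi_{33} = -0.0009.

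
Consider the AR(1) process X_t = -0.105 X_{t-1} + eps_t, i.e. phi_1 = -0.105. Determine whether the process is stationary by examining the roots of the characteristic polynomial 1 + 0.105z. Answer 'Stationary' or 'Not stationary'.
\text{Stationary}

The AR(p) characteristic polynomial is P(z) = 1 + 0.105z.
Stationarity requires all roots to lie outside the unit circle, i.e. |z| > 1 for every root.
This is linear in z: 1 + (0.105) z = 0  =>  z = -1/(0.105) = -9.52381,  |z| = 9.52381.
Moduli of all roots: 9.5238.
All moduli strictly greater than 1? Yes.
Verdict: Stationary.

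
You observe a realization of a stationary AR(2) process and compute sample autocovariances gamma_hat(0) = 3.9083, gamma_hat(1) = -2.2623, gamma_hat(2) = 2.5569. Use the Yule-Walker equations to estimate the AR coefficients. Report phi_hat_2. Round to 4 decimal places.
\hat\phi_{2} = 0.4800

The Yule-Walker equations for an AR(p) process read, in matrix form,
  Gamma_p phi = r_p,   with   (Gamma_p)_{ij} = gamma(|i - j|),
                       (r_p)_i = gamma(i),   i,j = 1..p.
Substitute the sample gammas (Toeplitz matrix and right-hand side of size 2):
  Gamma_p = [[3.9083, -2.2623], [-2.2623, 3.9083]]
  r_p     = [-2.2623, 2.5569]
Written out:
  3.9083 phi_1 - 2.2623 phi_2 = -2.2623
  -2.2623 phi_1 + 3.9083 phi_2 = 2.5569
Solve by Cramer's rule:
  det = gamma(0)^2 - gamma(1)^2 = (3.9083)^2 - (-2.2623)^2 = 15.27480889 - 5.11800129 = 10.1568076
  phi_hat_1 = [gamma(1) gamma(0) - gamma(1) gamma(2)] / det = [(-2.2623)(3.9083) - (-2.2623)(2.5569)] / 10.1568076 = -3.05727222 / 10.1568076 = -0.301
  phi_hat_2 = [gamma(0) gamma(2) - gamma(1)^2] / det = [(3.9083)(2.5569) - (-2.2623)^2] / 10.1568076 = 4.87513098 / 10.1568076 = 0.48
So phi_hat = [-0.3010, 0.4800].
Therefore phi_hat_2 = 0.4800.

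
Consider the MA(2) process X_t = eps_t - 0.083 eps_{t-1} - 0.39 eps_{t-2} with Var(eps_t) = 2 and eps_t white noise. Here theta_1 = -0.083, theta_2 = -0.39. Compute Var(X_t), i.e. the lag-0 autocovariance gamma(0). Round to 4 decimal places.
\gamma(0) = 2.3180

For an MA(q) process X_t = eps_t + sum_i theta_i eps_{t-i} with
Var(eps_t) = sigma^2, the variance is
  gamma(0) = sigma^2 * (1 + sum_i theta_i^2).
  sum_i theta_i^2 = (-0.083)^2 + (-0.39)^2 = 0.006889 + 0.1521 = 0.158989.
  gamma(0) = 2 * (1 + 0.158989) = 2 * 1.158989 = 2.317978, which rounds to 2.3180.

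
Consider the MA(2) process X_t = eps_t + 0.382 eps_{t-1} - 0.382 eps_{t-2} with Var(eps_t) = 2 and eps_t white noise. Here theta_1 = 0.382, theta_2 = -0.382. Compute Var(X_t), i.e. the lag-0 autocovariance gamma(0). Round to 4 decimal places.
\gamma(0) = 2.5837

For an MA(q) process X_t = eps_t + sum_i theta_i eps_{t-i} with
Var(eps_t) = sigma^2, the variance is
  gamma(0) = sigma^2 * (1 + sum_i theta_i^2).
  sum_i theta_i^2 = (0.382)^2 + (-0.382)^2 = 0.145924 + 0.145924 = 0.291848.
  gamma(0) = 2 * (1 + 0.291848) = 2 * 1.291848 = 2.583696, which rounds to 2.5837.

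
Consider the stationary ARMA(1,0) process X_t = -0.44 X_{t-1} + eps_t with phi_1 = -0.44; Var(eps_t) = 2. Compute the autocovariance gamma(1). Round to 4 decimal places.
\gamma(1) = -1.0913

Multiply the model equation by X_{t-k} and take expectations. With theta_0 = psi_0 = 1 and psi_j the MA(infinity) weights, this gives
  gamma(k) - sum_i phi_i gamma(k-i) = c_k,
  c_k = sigma^2 * sum_{j=k..q} theta_j psi_{j-k}   (c_k = 0 for k > q),
using gamma(-m) = gamma(m).
Pure AR (q = 0): c_0 = sigma^2 = 2, c_k = 0 for k >= 1.
Equations for k = 0 and k = 1 (AR order 1):
  gamma(0) = phi_1 gamma(1) + c_0
  gamma(1) = phi_1 gamma(0) + c_1
Substituting the second into the first: gamma(0) (1 - phi_1^2) = c_0 + phi_1 c_1, so
  gamma(0) = c_0 / (1 - phi_1^2) = 2 / (1 - (-0.44)^2) = 2 / 0.8064 = 2.480159.
  gamma(1) = phi_1 gamma(0) = (-0.44)(2.480159) = -1.09127.
Therefore gamma(1) = -1.0913 (to 4 decimal places).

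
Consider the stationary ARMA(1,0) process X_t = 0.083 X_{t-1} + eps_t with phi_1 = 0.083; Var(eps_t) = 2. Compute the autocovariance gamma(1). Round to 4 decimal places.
\gamma(1) = 0.1672

Multiply the model equation by X_{t-k} and take expectations. With theta_0 = psi_0 = 1 and psi_j the MA(infinity) weights, this gives
  gamma(k) - sum_i phi_i gamma(k-i) = c_k,
  c_k = sigma^2 * sum_{j=k..q} theta_j psi_{j-k}   (c_k = 0 for k > q),
using gamma(-m) = gamma(m).
Pure AR (q = 0): c_0 = sigma^2 = 2, c_k = 0 for k >= 1.
Equations for k = 0 and k = 1 (AR order 1):
  gamma(0) = phi_1 gamma(1) + c_0
  gamma(1) = phi_1 gamma(0) + c_1
Substituting the second into the first: gamma(0) (1 - phi_1^2) = c_0 + phi_1 c_1, so
  gamma(0) = c_0 / (1 - phi_1^2) = 2 / (1 - (0.083)^2) = 2 / 0.993111 = 2.013874.
  gamma(1) = phi_1 gamma(0) = (0.083)(2.013874) = 0.167152.
Therefore gamma(1) = 0.1672 (to 4 decimal places).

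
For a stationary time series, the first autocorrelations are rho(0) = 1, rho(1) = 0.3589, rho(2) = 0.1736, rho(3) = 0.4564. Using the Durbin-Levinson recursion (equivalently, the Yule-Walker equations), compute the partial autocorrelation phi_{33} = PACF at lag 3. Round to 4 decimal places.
\phi_{33} = 0.4360

The PACF at lag k is phi_{kk}, the last component of the solution
to the Yule-Walker system G_k phi = r_k where
  (G_k)_{ij} = rho(|i - j|), (r_k)_i = rho(i), i,j = 1..k.
Equivalently, Durbin-Levinson gives phi_{kk} iteratively:
  phi_{11} = rho(1)
  phi_{kk} = [rho(k) - sum_{j=1..k-1} phi_{k-1,j} rho(k-j)]
            / [1 - sum_{j=1..k-1} phi_{k-1,j} rho(j)],
  phi_{k,j} = phi_{k-1,j} - phi_{kk} phi_{k-1,k-j},  j = 1..k-1.
Step k = 1:
  phi_11 = rho(1) = 0.3589.
Step k = 2:
  phi_22 = [rho(2) - phi_11 rho(1)] / [1 - phi_11 rho(1)] = [0.1736 - (0.3589)(0.3589)] / [1 - (0.3589)(0.3589)]
         = 0.04479079 / 0.87119079 = 0.051413.
  Update: phi_21 = phi_11 - phi_22 phi_11 = 0.3589 - (0.051413)(0.3589) = 0.340448.
Step k = 3:
  phi_33 = [rho(3) - phi_21 rho(2) - phi_22 rho(1)] / [1 - phi_21 rho(1) - phi_22 rho(2)]
    numerator   = 0.4564 - (0.340448)(0.1736) - (0.051413)(0.3589) = 0.37884604
    denominator = 1 - (0.340448)(0.3589) - (0.051413)(0.1736) = 0.86888795
  phi_33 = 0.37884604 / 0.86888795 = 0.436.
Therefore phi_{33} = 0.4360.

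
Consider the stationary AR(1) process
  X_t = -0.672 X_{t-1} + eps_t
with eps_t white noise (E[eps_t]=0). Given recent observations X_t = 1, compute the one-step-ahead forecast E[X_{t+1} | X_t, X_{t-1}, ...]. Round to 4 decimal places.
E[X_{t+1} \mid \mathcal F_t] = -0.6720

For an AR(p) model X_t = c + sum_i phi_i X_{t-i} + eps_t, the
one-step-ahead conditional mean is
  E[X_{t+1} | X_t, ...] = c + sum_i phi_i X_{t+1-i}.
Substitute known values:
  E[X_{t+1} | ...] = (-0.672) * (1)
                   = -0.6720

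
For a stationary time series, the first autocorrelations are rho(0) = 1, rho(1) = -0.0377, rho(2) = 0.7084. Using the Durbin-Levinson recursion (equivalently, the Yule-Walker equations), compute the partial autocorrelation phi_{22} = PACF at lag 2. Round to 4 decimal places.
\phi_{22} = 0.7080

The PACF at lag k is phi_{kk}, the last component of the solution
to the Yule-Walker system G_k phi = r_k where
  (G_k)_{ij} = rho(|i - j|), (r_k)_i = rho(i), i,j = 1..k.
Equivalently, Durbin-Levinson gives phi_{kk} iteratively:
  phi_{11} = rho(1)
  phi_{kk} = [rho(k) - sum_{j=1..k-1} phi_{k-1,j} rho(k-j)]
            / [1 - sum_{j=1..k-1} phi_{k-1,j} rho(j)],
  phi_{k,j} = phi_{k-1,j} - phi_{kk} phi_{k-1,k-j},  j = 1..k-1.
Step k = 1:
  phi_11 = rho(1) = -0.0377.
Step k = 2:
  phi_22 = [rho(2) - phi_11 rho(1)] / [1 - phi_11 rho(1)] = [0.7084 - (-0.0377)(-0.0377)] / [1 - (-0.0377)(-0.0377)]
         = 0.70697871 / 0.99857871 = 0.708.
Therefore phi_{22} = 0.7080.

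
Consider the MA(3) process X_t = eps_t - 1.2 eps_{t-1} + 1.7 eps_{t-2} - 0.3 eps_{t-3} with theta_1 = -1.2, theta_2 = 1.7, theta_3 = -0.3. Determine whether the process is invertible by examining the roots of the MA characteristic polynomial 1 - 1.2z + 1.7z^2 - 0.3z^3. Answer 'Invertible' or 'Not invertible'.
\text{Not invertible}

The MA(q) characteristic polynomial is P(z) = 1 - 1.2z + 1.7z^2 - 0.3z^3.
Invertibility requires all roots to lie outside the unit circle, i.e. |z| > 1 for every root.
Degree 3: look for a simple real root z0 first, then factor out (1 - z/z0) and solve the remaining quadratic.
Testing z0 = 5: P(5) = 1 + (-1.2)(5) + (1.7)(5)^2 + (-0.3)(5)^3
  = 1 + (-6) + (42.5) + (-37.5) = 0.  So z_0 = 5 is a root, |z_0| = 5.
Divide out the factor (1 - 0.2 z) = (1 - z/z0) (since 1/z0 = 0.2):
  P(z) = (1 - 0.2 z)(1 + (-1) z + (1.5) z^2)
  [check: z-coef -1 - (0.2) = -1.2; z^2-coef 1.5 - (0.2)(-1) = 1.7; z^3-coef -(0.2)(1.5) = -0.3.]
Remaining roots from the quadratic factor 1 + (-1) z + (1.5) z^2:
  Set 1 + (-1) z + (1.5) z^2 = 0, i.e. a z^2 + b z + c = 0 with a = 1.5, b = -1, c = 1.
  Discriminant D = b^2 - 4ac = (-1)^2 - 4*(1.5)*1 = 1 - (6) = -5.
  D < 0, so the roots are the complex-conjugate pair z = (-b +/- i sqrt(-D)) / (2a) = 0.3333 +/- 0.7454i.
  For a conjugate pair |z|^2 = z * conj(z) = (product of roots) = c/a = 1/(1.5) = 0.666667, so |z| = sqrt(0.666667) = 0.8165 for both roots.
Moduli of all roots: 5.0000, 0.8165, 0.8165.
All moduli strictly greater than 1? No.
Verdict: Not invertible.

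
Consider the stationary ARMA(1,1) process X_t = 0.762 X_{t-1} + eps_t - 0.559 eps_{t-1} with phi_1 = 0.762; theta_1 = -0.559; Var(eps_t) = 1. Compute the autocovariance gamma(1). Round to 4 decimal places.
\gamma(1) = 0.2779

Multiply the model equation by X_{t-k} and take expectations. With theta_0 = psi_0 = 1 and psi_j the MA(infinity) weights, this gives
  gamma(k) - sum_i phi_i gamma(k-i) = c_k,
  c_k = sigma^2 * sum_{j=k..q} theta_j psi_{j-k}   (c_k = 0 for k > q),
using gamma(-m) = gamma(m).
psi-weights needed (psi_j = theta_j + sum_i phi_i psi_{j-i}):
  psi_1 = theta_1 + phi_1 = -0.559 + (0.762) = 0.203
Right-hand sides:
  c_0 = sigma^2 (1 + theta_1 psi_1) = 1 * (1 + (-0.559)(0.203)) = 1 * 0.886523 = 0.886523
  c_1 = sigma^2 theta_1 = 1 * (-0.559) = -0.559
  c_2 = 0
Equations for k = 0 and k = 1 (AR order 1):
  gamma(0) = phi_1 gamma(1) + c_0
  gamma(1) = phi_1 gamma(0) + c_1
Substituting the second into the first: gamma(0) (1 - phi_1^2) = c_0 + phi_1 c_1, so
  gamma(0) = (c_0 + phi_1 c_1) / (1 - phi_1^2) = (0.886523 + (0.762)(-0.559)) / (1 - (0.762)^2) = 0.460565 / 0.419356 = 1.098267.
  gamma(1) = phi_1 gamma(0) + c_1 = (0.762)(1.098267) + (-0.559) = 0.27788.
Therefore gamma(1) = 0.2779 (to 4 decimal places).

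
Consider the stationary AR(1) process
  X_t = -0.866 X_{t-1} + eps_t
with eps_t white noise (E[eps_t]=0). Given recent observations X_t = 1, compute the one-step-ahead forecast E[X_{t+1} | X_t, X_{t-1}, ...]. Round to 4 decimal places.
E[X_{t+1} \mid \mathcal F_t] = -0.8660

For an AR(p) model X_t = c + sum_i phi_i X_{t-i} + eps_t, the
one-step-ahead conditional mean is
  E[X_{t+1} | X_t, ...] = c + sum_i phi_i X_{t+1-i}.
Substitute known values:
  E[X_{t+1} | ...] = (-0.866) * (1)
                   = -0.8660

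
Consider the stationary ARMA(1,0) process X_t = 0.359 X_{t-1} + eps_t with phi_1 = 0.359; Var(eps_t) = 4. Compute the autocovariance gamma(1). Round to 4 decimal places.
\gamma(1) = 1.6485

Multiply the model equation by X_{t-k} and take expectations. With theta_0 = psi_0 = 1 and psi_j the MA(infinity) weights, this gives
  gamma(k) - sum_i phi_i gamma(k-i) = c_k,
  c_k = sigma^2 * sum_{j=k..q} theta_j psi_{j-k}   (c_k = 0 for k > q),
using gamma(-m) = gamma(m).
Pure AR (q = 0): c_0 = sigma^2 = 4, c_k = 0 for k >= 1.
Equations for k = 0 and k = 1 (AR order 1):
  gamma(0) = phi_1 gamma(1) + c_0
  gamma(1) = phi_1 gamma(0) + c_1
Substituting the second into the first: gamma(0) (1 - phi_1^2) = c_0 + phi_1 c_1, so
  gamma(0) = c_0 / (1 - phi_1^2) = 4 / (1 - (0.359)^2) = 4 / 0.871119 = 4.591795.
  gamma(1) = phi_1 gamma(0) = (0.359)(4.591795) = 1.648454.
Therefore gamma(1) = 1.6485 (to 4 decimal places).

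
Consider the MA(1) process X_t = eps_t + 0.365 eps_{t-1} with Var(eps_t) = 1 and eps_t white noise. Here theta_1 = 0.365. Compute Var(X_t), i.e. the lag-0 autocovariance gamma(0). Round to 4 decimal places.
\gamma(0) = 1.1332

For an MA(q) process X_t = eps_t + sum_i theta_i eps_{t-i} with
Var(eps_t) = sigma^2, the variance is
  gamma(0) = sigma^2 * (1 + sum_i theta_i^2).
  sum_i theta_i^2 = (0.365)^2 = 0.133225.
  gamma(0) = 1 * (1 + 0.133225) = 1 * 1.133225 = 1.133225, which rounds to 1.1332.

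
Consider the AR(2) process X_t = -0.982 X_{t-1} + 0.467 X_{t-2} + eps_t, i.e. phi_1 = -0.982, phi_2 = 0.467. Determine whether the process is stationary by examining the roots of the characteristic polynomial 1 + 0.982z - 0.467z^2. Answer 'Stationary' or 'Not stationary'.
\text{Not stationary}

The AR(p) characteristic polynomial is P(z) = 1 + 0.982z - 0.467z^2.
Stationarity requires all roots to lie outside the unit circle, i.e. |z| > 1 for every root.
Set 1 + (0.982) z + (-0.467) z^2 = 0, i.e. a z^2 + b z + c = 0 with a = -0.467, b = 0.982, c = 1.
Discriminant D = b^2 - 4ac = (0.982)^2 - 4*(-0.467)*1 = 0.964324 - (-1.868) = 2.832324.
D >= 0, so the roots are real: z = (-b +/- sqrt(D)) / (2a) = (-0.982 +/- 1.682951) / (-0.934).
  z_1 = (-0.982 + 1.682951) / (-0.934) = -0.7505,   |z_1| = 0.7505.
  z_2 = (-0.982 - 1.682951) / (-0.934) = 2.8533,   |z_2| = 2.8533.
Moduli of all roots: 0.7505, 2.8533.
All moduli strictly greater than 1? No.
Verdict: Not stationary.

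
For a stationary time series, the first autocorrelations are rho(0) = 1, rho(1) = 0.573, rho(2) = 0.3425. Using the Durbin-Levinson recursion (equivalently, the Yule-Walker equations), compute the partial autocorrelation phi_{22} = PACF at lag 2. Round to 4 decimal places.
\phi_{22} = 0.0211

The PACF at lag k is phi_{kk}, the last component of the solution
to the Yule-Walker system G_k phi = r_k where
  (G_k)_{ij} = rho(|i - j|), (r_k)_i = rho(i), i,j = 1..k.
Equivalently, Durbin-Levinson gives phi_{kk} iteratively:
  phi_{11} = rho(1)
  phi_{kk} = [rho(k) - sum_{j=1..k-1} phi_{k-1,j} rho(k-j)]
            / [1 - sum_{j=1..k-1} phi_{k-1,j} rho(j)],
  phi_{k,j} = phi_{k-1,j} - phi_{kk} phi_{k-1,k-j},  j = 1..k-1.
Step k = 1:
  phi_11 = rho(1) = 0.573.
Step k = 2:
  phi_22 = [rho(2) - phi_11 rho(1)] / [1 - phi_11 rho(1)] = [0.3425 - (0.573)(0.573)] / [1 - (0.573)(0.573)]
         = 0.014171 / 0.671671 = 0.0211.
Therefore phi_{22} = 0.0211.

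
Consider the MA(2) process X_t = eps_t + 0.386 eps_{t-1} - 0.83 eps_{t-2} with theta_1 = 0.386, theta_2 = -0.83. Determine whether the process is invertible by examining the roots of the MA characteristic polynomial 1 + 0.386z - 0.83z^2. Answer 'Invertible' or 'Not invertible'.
\text{Not invertible}

The MA(q) characteristic polynomial is P(z) = 1 + 0.386z - 0.83z^2.
Invertibility requires all roots to lie outside the unit circle, i.e. |z| > 1 for every root.
Set 1 + (0.386) z + (-0.83) z^2 = 0, i.e. a z^2 + b z + c = 0 with a = -0.83, b = 0.386, c = 1.
Discriminant D = b^2 - 4ac = (0.386)^2 - 4*(-0.83)*1 = 0.148996 - (-3.32) = 3.468996.
D >= 0, so the roots are real: z = (-b +/- sqrt(D)) / (2a) = (-0.386 +/- 1.862524) / (-1.66).
  z_1 = (-0.386 + 1.862524) / (-1.66) = -0.8895,   |z_1| = 0.8895.
  z_2 = (-0.386 - 1.862524) / (-1.66) = 1.3545,   |z_2| = 1.3545.
Moduli of all roots: 0.8895, 1.3545.
All moduli strictly greater than 1? No.
Verdict: Not invertible.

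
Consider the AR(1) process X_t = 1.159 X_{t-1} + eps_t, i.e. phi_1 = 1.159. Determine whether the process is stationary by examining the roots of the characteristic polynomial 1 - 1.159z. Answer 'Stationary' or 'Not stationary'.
\text{Not stationary}

The AR(p) characteristic polynomial is P(z) = 1 - 1.159z.
Stationarity requires all roots to lie outside the unit circle, i.e. |z| > 1 for every root.
This is linear in z: 1 + (-1.159) z = 0  =>  z = -1/(-1.159) = 0.862813,  |z| = 0.862813.
Moduli of all roots: 0.8628.
All moduli strictly greater than 1? No.
Verdict: Not stationary.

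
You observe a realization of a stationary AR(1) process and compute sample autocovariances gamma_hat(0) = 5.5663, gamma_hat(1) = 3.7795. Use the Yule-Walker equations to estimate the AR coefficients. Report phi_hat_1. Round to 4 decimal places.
\hat\phi_{1} = 0.6790

The Yule-Walker equations for an AR(p) process read, in matrix form,
  Gamma_p phi = r_p,   with   (Gamma_p)_{ij} = gamma(|i - j|),
                       (r_p)_i = gamma(i),   i,j = 1..p.
Substitute the sample gammas (Toeplitz matrix and right-hand side of size 1):
  Gamma_p = [[5.5663]]
  r_p     = [3.7795]
With p = 1 this is the single equation gamma(0) phi_1 = gamma(1):
  phi_hat_1 = gamma(1) / gamma(0) = 3.7795 / 5.5663 = 0.6790.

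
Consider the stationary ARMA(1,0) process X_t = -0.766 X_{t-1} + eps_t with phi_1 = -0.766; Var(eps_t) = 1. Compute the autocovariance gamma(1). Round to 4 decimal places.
\gamma(1) = -1.8536

Multiply the model equation by X_{t-k} and take expectations. With theta_0 = psi_0 = 1 and psi_j the MA(infinity) weights, this gives
  gamma(k) - sum_i phi_i gamma(k-i) = c_k,
  c_k = sigma^2 * sum_{j=k..q} theta_j psi_{j-k}   (c_k = 0 for k > q),
using gamma(-m) = gamma(m).
Pure AR (q = 0): c_0 = sigma^2 = 1, c_k = 0 for k >= 1.
Equations for k = 0 and k = 1 (AR order 1):
  gamma(0) = phi_1 gamma(1) + c_0
  gamma(1) = phi_1 gamma(0) + c_1
Substituting the second into the first: gamma(0) (1 - phi_1^2) = c_0 + phi_1 c_1, so
  gamma(0) = c_0 / (1 - phi_1^2) = 1 / (1 - (-0.766)^2) = 1 / 0.413244 = 2.419878.
  gamma(1) = phi_1 gamma(0) = (-0.766)(2.419878) = -1.853626.
Therefore gamma(1) = -1.8536 (to 4 decimal places).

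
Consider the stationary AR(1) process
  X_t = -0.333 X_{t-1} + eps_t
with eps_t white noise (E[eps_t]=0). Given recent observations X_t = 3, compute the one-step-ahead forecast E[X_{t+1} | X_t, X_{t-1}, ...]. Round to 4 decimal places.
E[X_{t+1} \mid \mathcal F_t] = -0.9990

For an AR(p) model X_t = c + sum_i phi_i X_{t-i} + eps_t, the
one-step-ahead conditional mean is
  E[X_{t+1} | X_t, ...] = c + sum_i phi_i X_{t+1-i}.
Substitute known values:
  E[X_{t+1} | ...] = (-0.333) * (3)
                   = -0.9990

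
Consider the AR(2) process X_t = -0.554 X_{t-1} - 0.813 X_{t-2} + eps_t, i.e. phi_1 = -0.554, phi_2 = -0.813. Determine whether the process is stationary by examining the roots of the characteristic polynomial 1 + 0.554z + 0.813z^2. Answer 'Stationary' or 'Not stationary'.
\text{Stationary}

The AR(p) characteristic polynomial is P(z) = 1 + 0.554z + 0.813z^2.
Stationarity requires all roots to lie outside the unit circle, i.e. |z| > 1 for every root.
Set 1 + (0.554) z + (0.813) z^2 = 0, i.e. a z^2 + b z + c = 0 with a = 0.813, b = 0.554, c = 1.
Discriminant D = b^2 - 4ac = (0.554)^2 - 4*(0.813)*1 = 0.306916 - (3.252) = -2.945084.
D < 0, so the roots are the complex-conjugate pair z = (-b +/- i sqrt(-D)) / (2a) = -0.3407 +/- 1.0554i.
For a conjugate pair |z|^2 = z * conj(z) = (product of roots) = c/a = 1/(0.813) = 1.230012, so |z| = sqrt(1.230012) = 1.1091 for both roots.
Moduli of all roots: 1.1091, 1.1091.
All moduli strictly greater than 1? Yes.
Verdict: Stationary.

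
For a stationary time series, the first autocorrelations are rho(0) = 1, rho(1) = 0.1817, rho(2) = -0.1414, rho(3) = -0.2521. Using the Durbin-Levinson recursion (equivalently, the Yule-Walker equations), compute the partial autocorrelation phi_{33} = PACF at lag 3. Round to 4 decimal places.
\phi_{33} = -0.2020

The PACF at lag k is phi_{kk}, the last component of the solution
to the Yule-Walker system G_k phi = r_k where
  (G_k)_{ij} = rho(|i - j|), (r_k)_i = rho(i), i,j = 1..k.
Equivalently, Durbin-Levinson gives phi_{kk} iteratively:
  phi_{11} = rho(1)
  phi_{kk} = [rho(k) - sum_{j=1..k-1} phi_{k-1,j} rho(k-j)]
            / [1 - sum_{j=1..k-1} phi_{k-1,j} rho(j)],
  phi_{k,j} = phi_{k-1,j} - phi_{kk} phi_{k-1,k-j},  j = 1..k-1.
Step k = 1:
  phi_11 = rho(1) = 0.1817.
Step k = 2:
  phi_22 = [rho(2) - phi_11 rho(1)] / [1 - phi_11 rho(1)] = [-0.1414 - (0.1817)(0.1817)] / [1 - (0.1817)(0.1817)]
         = -0.17441489 / 0.96698511 = -0.18037.
  Update: phi_21 = phi_11 - phi_22 phi_11 = 0.1817 - (-0.18037)(0.1817) = 0.214473.
Step k = 3:
  phi_33 = [rho(3) - phi_21 rho(2) - phi_22 rho(1)] / [1 - phi_21 rho(1) - phi_22 rho(2)]
    numerator   = -0.2521 - (0.214473)(-0.1414) - (-0.18037)(0.1817) = -0.1890003
    denominator = 1 - (0.214473)(0.1817) - (-0.18037)(-0.1414) = 0.93552593
  phi_33 = -0.1890003 / 0.93552593 = -0.202.
Therefore phi_{33} = -0.2020.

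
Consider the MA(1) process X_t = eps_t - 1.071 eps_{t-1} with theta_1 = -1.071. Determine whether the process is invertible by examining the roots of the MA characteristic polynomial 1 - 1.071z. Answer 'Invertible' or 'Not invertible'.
\text{Not invertible}

The MA(q) characteristic polynomial is P(z) = 1 - 1.071z.
Invertibility requires all roots to lie outside the unit circle, i.e. |z| > 1 for every root.
This is linear in z: 1 + (-1.071) z = 0  =>  z = -1/(-1.071) = 0.933707,  |z| = 0.933707.
Moduli of all roots: 0.9337.
All moduli strictly greater than 1? No.
Verdict: Not invertible.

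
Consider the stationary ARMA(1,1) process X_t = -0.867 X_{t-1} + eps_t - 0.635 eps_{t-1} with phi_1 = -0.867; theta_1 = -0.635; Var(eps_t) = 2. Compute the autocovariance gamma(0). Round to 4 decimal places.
\gamma(0) = 20.1708

Multiply the model equation by X_{t-k} and take expectations. With theta_0 = psi_0 = 1 and psi_j the MA(infinity) weights, this gives
  gamma(k) - sum_i phi_i gamma(k-i) = c_k,
  c_k = sigma^2 * sum_{j=k..q} theta_j psi_{j-k}   (c_k = 0 for k > q),
using gamma(-m) = gamma(m).
psi-weights needed (psi_j = theta_j + sum_i phi_i psi_{j-i}):
  psi_1 = theta_1 + phi_1 = -0.635 + (-0.867) = -1.502
Right-hand sides:
  c_0 = sigma^2 (1 + theta_1 psi_1) = 2 * (1 + (-0.635)(-1.502)) = 2 * 1.95377 = 3.90754
  c_1 = sigma^2 theta_1 = 2 * (-0.635) = -1.27
  c_2 = 0
Equations for k = 0 and k = 1 (AR order 1):
  gamma(0) = phi_1 gamma(1) + c_0
  gamma(1) = phi_1 gamma(0) + c_1
Substituting the second into the first: gamma(0) (1 - phi_1^2) = c_0 + phi_1 c_1, so
  gamma(0) = (c_0 + phi_1 c_1) / (1 - phi_1^2) = (3.90754 + (-0.867)(-1.27)) / (1 - (-0.867)^2) = 5.00863 / 0.248311 = 20.170794.
Therefore gamma(0) = 20.1708 (to 4 decimal places).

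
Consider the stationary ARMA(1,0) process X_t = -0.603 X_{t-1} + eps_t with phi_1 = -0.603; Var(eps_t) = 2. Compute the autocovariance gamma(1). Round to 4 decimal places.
\gamma(1) = -1.8951

Multiply the model equation by X_{t-k} and take expectations. With theta_0 = psi_0 = 1 and psi_j the MA(infinity) weights, this gives
  gamma(k) - sum_i phi_i gamma(k-i) = c_k,
  c_k = sigma^2 * sum_{j=k..q} theta_j psi_{j-k}   (c_k = 0 for k > q),
using gamma(-m) = gamma(m).
Pure AR (q = 0): c_0 = sigma^2 = 2, c_k = 0 for k >= 1.
Equations for k = 0 and k = 1 (AR order 1):
  gamma(0) = phi_1 gamma(1) + c_0
  gamma(1) = phi_1 gamma(0) + c_1
Substituting the second into the first: gamma(0) (1 - phi_1^2) = c_0 + phi_1 c_1, so
  gamma(0) = c_0 / (1 - phi_1^2) = 2 / (1 - (-0.603)^2) = 2 / 0.636391 = 3.142722.
  gamma(1) = phi_1 gamma(0) = (-0.603)(3.142722) = -1.895061.
Therefore gamma(1) = -1.8951 (to 4 decimal places).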